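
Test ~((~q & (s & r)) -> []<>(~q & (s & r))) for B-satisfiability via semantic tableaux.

1. ~((~q & (s & r)) -> []<>(~q & (s & r))), 0
2. ~q & (s & r), 0   [~->-rule on 1]
3. ~[]<>(~q & (s & r)), 0   [~->-rule on 1]
4. ~q, 0   [&-rule on 2]
5. s & r, 0   [&-rule on 2]
6. s, 0   [&-rule on 5]
7. r, 0   [&-rule on 5]
8. ~<>(~q & (s & r)), 1   [~[]-rule on 3: fresh world 1, 0R1]
9. ~(~q & (s & r)), 0   [~<>-rule on 8 via 1R0]
10. ~(~q & (s & r)), 1   [~<>-rule on 8 via 1R1]
11. ~(s & r), 0   [~&-rule on 9 (branches; this branch)]
12. ~(s & r), 1   [~&-rule on 10 (branches; this branch)]
13. ~r, 0   [~&-rule on 11 (branches; this branch)]
Accessibility: 0R0, 0R1, 1R0, 1R1
Branch closes: r and ~r both at 0.
(One branch shown.) All branches close.

No, unsatisfiable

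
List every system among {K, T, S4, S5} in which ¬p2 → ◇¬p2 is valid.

K-tableau for the negation ¬(¬p2 → ◇¬p2):
1. ¬(¬p2 → ◇¬p2), w0
2. ¬p2, w0
3. ¬◇¬p2, w0
Complete open branch: countermodel on a K-frame, so not valid in K.
T-tableau for the negation ¬(¬p2 → ◇¬p2):
1. ¬(¬p2 → ◇¬p2), w0
2. ¬p2, w0
3. ¬◇¬p2, w0
4. p2, w0
Accessibility: w0Rw0
Branch closes: p2 and ¬p2 both at w0.
Every branch closes (one shown): valid in T, hence also in S4, S5 (every theorem of T is a theorem of S4 and S5).

T, S4, S5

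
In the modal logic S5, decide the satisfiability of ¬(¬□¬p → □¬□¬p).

1. ¬(¬□¬p → □¬□¬p), 0
2. ¬□¬p, 0   [¬→-rule on 1]
3. ¬□¬□¬p, 0   [¬→-rule on 1]
4. p, 1   [¬□-rule on 2: fresh world 1, 0R1]
5. □¬p, 2   [¬□-rule on 3: fresh world 2, 0R2]
6. ¬p, 0   [□-rule on 5 via 2R0]
7. ¬p, 1   [□-rule on 5 via 2R1]
Accessibility: 0R0, 0R1, 0R2, 1R0, 1R1, 1R2, 2R0, 2R1, 2R2
Branch closes: p and ¬p both at 1.
(One branch shown.) All branches close.

No, unsatisfiable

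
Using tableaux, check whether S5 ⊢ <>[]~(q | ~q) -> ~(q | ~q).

Valid

Tableau for the negation ~(<>[]~(q | ~q) -> ~(q | ~q)):
1. ~(<>[]~(q | ~q) -> ~(q | ~q)), w0
2. <>[]~(q | ~q), w0   [~->-rule on 1]
3. q | ~q, w0   [~->-rule on 1]
4. ~q, w0   [|-rule on 3 (branches; this branch)]
5. []~(q | ~q), w1   [<>-rule on 2: fresh world w1, w0Rw1]
6. ~(q | ~q), w0   [[]-rule on 5 via w1Rw0]
7. q, w0   [~|-rule on 6]
Accessibility: w0Rw0, w0Rw1, w1Rw0, w1Rw1
Branch closes: q and ~q both at w0.
Every branch of the negation's tableau closes; the branch above is one of them.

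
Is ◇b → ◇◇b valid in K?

Tableau for the negation ¬(◇b → ◇◇b):
1. ¬(◇b → ◇◇b), 0
2. ◇b, 0
3. ¬◇◇b, 0
4. b, 1
5. ¬◇b, 1
Accessibility: 0R1
The negation has an open branch (countermodel exists).

Invalid (countermodel exists)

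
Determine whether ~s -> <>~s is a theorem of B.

Yes, valid

Tableau for the negation ~(~s -> <>~s):
1. ~(~s -> <>~s), u
2. ~s, u   [~->-rule on 1]
3. ~<>~s, u   [~->-rule on 1]
4. s, u   [~<>-rule on 3 via uRu]
Accessibility: uRu
Branch closes: s and ~s both at u.
All branches of the negation close; one closing branch shown above.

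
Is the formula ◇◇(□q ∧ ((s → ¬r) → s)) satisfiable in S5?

1. ◇◇(□q ∧ ((s → ¬r) → s)), u
2. ◇(□q ∧ ((s → ¬r) → s)), v
3. □q ∧ ((s → ¬r) → s), w
4. □q, w
5. (s → ¬r) → s, w
6. q, u
7. q, v
8. q, w
9. s, w
Accessibility: uRu, uRv, uRw, vRu, vRv, vRw, wRu, wRv, wRw

Satisfiable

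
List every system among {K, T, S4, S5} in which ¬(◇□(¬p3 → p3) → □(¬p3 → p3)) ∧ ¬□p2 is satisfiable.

S5-tableau for the formula:
1. ¬(◇□(¬p3 → p3) → □(¬p3 → p3)) ∧ ¬□p2, u
2. ¬(◇□(¬p3 → p3) → □(¬p3 → p3)), u
3. ¬□p2, u
4. ◇□(¬p3 → p3), u
5. ¬□(¬p3 → p3), u
6. ¬p2, v
7. □(¬p3 → p3), w
8. ¬p3 → p3, u
9. ¬p3 → p3, v
10. ¬p3 → p3, w
11. p3, u
12. p3, v
13. p3, w
14. ¬(¬p3 → p3), x
15. ¬p3, x
16. ¬p3 → p3, x
17. p3, x
Accessibility: uRu, uRv, uRw, uRx, vRu, vRv, vRw, vRx, wRu, wRv, wRw, wRx, xRu, xRv, xRw, xRx
Branch closes: p3 and ¬p3 both at x.
Every branch closes (one shown): unsatisfiable in S5.
S4-tableau for the formula:
1. ¬(◇□(¬p3 → p3) → □(¬p3 → p3)) ∧ ¬□p2, u
2. ¬(◇□(¬p3 → p3) → □(¬p3 → p3)), u
3. ¬□p2, u
4. ◇□(¬p3 → p3), u
5. ¬□(¬p3 → p3), u
6. ¬p2, v
7. □(¬p3 → p3), w
8. ¬p3 → p3, w
9. p3, w
10. ¬(¬p3 → p3), x
11. ¬p3, x
Accessibility: uRu, uRv, uRw, uRx, vRv, wRw, xRx
Complete open branch: satisfiable in S4, hence also in K, T (this S4-model is also a K-model and a T-model).

K, T, S4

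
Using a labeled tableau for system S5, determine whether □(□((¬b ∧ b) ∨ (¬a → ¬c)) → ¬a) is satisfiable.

Satisfiable (open branch found)

1. □(□((¬b ∧ b) ∨ (¬a → ¬c)) → ¬a), w0
2. □((¬b ∧ b) ∨ (¬a → ¬c)) → ¬a, w0   [□-rule on 1 via w0Rw0]
3. ¬a, w0   [→-rule on 2 (branches; this branch)]
Accessibility: w0Rw0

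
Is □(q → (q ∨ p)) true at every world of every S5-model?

Valid in S5

Tableau for the negation ¬□(q → (q ∨ p)):
1. ¬□(q → (q ∨ p)), u
2. ¬(q → (q ∨ p)), v
3. q, v
4. ¬(q ∨ p), v
5. ¬q, v
6. ¬p, v
Accessibility: uRu, uRv, vRu, vRv
Branch closes: q and ¬q both at v.
Every branch of the negation's tableau closes; the branch above is one of them.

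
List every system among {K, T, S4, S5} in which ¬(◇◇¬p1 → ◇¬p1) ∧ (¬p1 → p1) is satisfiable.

T-tableau for the formula:
1. ¬(◇◇¬p1 → ◇¬p1) ∧ (¬p1 → p1), w0
2. ¬(◇◇¬p1 → ◇¬p1), w0
3. ¬p1 → p1, w0
4. ◇◇¬p1, w0
5. ¬◇¬p1, w0
6. p1, w0
7. ◇¬p1, w1
8. p1, w1
9. ¬p1, w2
Accessibility: w0Rw0, w0Rw1, w1Rw1, w1Rw2, w2Rw2
Complete open branch: satisfiable in T, hence also in K (this T-model is also a K-model).
S4-tableau for the formula:
1. ¬(◇◇¬p1 → ◇¬p1) ∧ (¬p1 → p1), w0
2. ¬(◇◇¬p1 → ◇¬p1), w0
3. ¬p1 → p1, w0
4. ◇◇¬p1, w0
5. ¬◇¬p1, w0
6. p1, w0
7. ◇¬p1, w1
8. p1, w1
9. ¬p1, w2
10. p1, w2
Accessibility: w0Rw0, w0Rw1, w0Rw2, w1Rw1, w1Rw2, w2Rw2
Branch closes: p1 and ¬p1 both at w2.
Every branch closes (one shown): unsatisfiable in S4, hence also in S5 (every S5-frame is an S4-frame).

K, T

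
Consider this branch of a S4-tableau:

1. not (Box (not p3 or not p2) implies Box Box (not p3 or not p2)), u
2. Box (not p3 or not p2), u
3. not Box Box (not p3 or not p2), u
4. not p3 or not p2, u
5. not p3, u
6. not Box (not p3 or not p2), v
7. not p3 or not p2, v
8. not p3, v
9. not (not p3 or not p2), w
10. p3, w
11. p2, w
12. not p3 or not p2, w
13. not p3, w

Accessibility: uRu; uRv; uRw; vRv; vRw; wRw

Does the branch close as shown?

Closed

Both p3 and not p3 appear at w.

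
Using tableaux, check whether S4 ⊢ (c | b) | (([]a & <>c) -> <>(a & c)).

Yes, valid

Tableau for the negation ~((c | b) | (([]a & <>c) -> <>(a & c))):
1. ~((c | b) | (([]a & <>c) -> <>(a & c))), 0
2. ~(c | b), 0
3. ~(([]a & <>c) -> <>(a & c)), 0
4. ~c, 0
5. ~b, 0
6. []a & <>c, 0
7. ~<>(a & c), 0
8. []a, 0
9. <>c, 0
10. ~(a & c), 0
11. a, 0
12. c, 1
13. ~(a & c), 1
14. a, 1
15. ~c, 1
Accessibility: 0R0, 0R1, 1R1
Branch closes: c and ~c both at 1.
All branches of the negation close; one closing branch shown above.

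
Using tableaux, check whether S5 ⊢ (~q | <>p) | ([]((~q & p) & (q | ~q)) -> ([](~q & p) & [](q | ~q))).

Tableau for the negation ~((~q | <>p) | ([]((~q & p) & (q | ~q)) -> ([](~q & p) & [](q | ~q)))):
1. ~((~q | <>p) | ([]((~q & p) & (q | ~q)) -> ([](~q & p) & [](q | ~q)))), u
2. ~(~q | <>p), u   [~|-rule on 1]
3. ~([]((~q & p) & (q | ~q)) -> ([](~q & p) & [](q | ~q))), u   [~|-rule on 1]
4. q, u   [~|-rule on 2]
5. ~<>p, u   [~|-rule on 2]
6. []((~q & p) & (q | ~q)), u   [~->-rule on 3]
7. ~([](~q & p) & [](q | ~q)), u   [~->-rule on 3]
8. ~p, u   [~<>-rule on 5 via uRu]
9. (~q & p) & (q | ~q), u   [[]-rule on 6 via uRu]
10. ~q & p, u   [&-rule on 9]
11. q | ~q, u   [&-rule on 9]
12. ~q, u   [&-rule on 10]
13. p, u   [&-rule on 10]
Accessibility: uRu
Branch closes: q and ~q both at u.
Every branch of the negation's tableau closes; the branch above is one of them.

Yes, valid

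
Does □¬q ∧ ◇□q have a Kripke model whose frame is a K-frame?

1. □¬q ∧ ◇□q, w0
2. □¬q, w0   [∧-rule on 1]
3. ◇□q, w0   [∧-rule on 1]
4. □q, w1   [◇-rule on 3: fresh world w1, w0Rw1]
5. ¬q, w1   [□-rule on 2 via w0Rw1]
Accessibility: w0Rw1

Yes, satisfiable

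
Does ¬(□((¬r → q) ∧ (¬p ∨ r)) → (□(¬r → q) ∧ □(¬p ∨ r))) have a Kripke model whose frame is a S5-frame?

Unsatisfiable

1. ¬(□((¬r → q) ∧ (¬p ∨ r)) → (□(¬r → q) ∧ □(¬p ∨ r))), 0
2. □((¬r → q) ∧ (¬p ∨ r)), 0
3. ¬(□(¬r → q) ∧ □(¬p ∨ r)), 0
4. (¬r → q) ∧ (¬p ∨ r), 0
5. ¬r → q, 0
6. ¬p ∨ r, 0
7. ¬□(¬p ∨ r), 0
8. q, 0
9. r, 0
10. ¬(¬p ∨ r), 1
11. p, 1
12. ¬r, 1
13. (¬r → q) ∧ (¬p ∨ r), 1
14. ¬r → q, 1
15. ¬p ∨ r, 1
16. q, 1
17. r, 1
Accessibility: 0R0, 0R1, 1R0, 1R1
Branch closes: r and ¬r both at 1.
All branches of the tableau close; one closing branch shown above.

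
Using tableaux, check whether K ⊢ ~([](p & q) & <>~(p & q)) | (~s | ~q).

Tableau for the negation ~(~([](p & q) & <>~(p & q)) | (~s | ~q)):
1. ~(~([](p & q) & <>~(p & q)) | (~s | ~q)), 0
2. [](p & q) & <>~(p & q), 0
3. ~(~s | ~q), 0
4. [](p & q), 0
5. <>~(p & q), 0
6. s, 0
7. q, 0
8. ~(p & q), 1
9. p & q, 1
10. p, 1
11. q, 1
12. ~q, 1
Accessibility: 0R1
Branch closes: q and ~q both at 1.
All branches of the negation close; one closing branch shown above.

Valid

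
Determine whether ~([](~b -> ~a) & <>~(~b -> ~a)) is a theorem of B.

Tableau for the negation [](~b -> ~a) & <>~(~b -> ~a):
1. [](~b -> ~a) & <>~(~b -> ~a), u
2. [](~b -> ~a), u
3. <>~(~b -> ~a), u
4. ~b -> ~a, u
5. ~a, u
6. ~(~b -> ~a), v
7. ~b, v
8. a, v
9. ~b -> ~a, v
10. ~a, v
Accessibility: uRu, uRv, vRu, vRv
Branch closes: a and ~a both at v.
All branches of the negation close; one closing branch shown above.

Yes, valid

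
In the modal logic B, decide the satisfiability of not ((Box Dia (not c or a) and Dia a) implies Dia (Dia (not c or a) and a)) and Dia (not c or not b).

1. not ((Box Dia (not c or a) and Dia a) implies Dia (Dia (not c or a) and a)) and Dia (not c or not b), w0
2. not ((Box Dia (not c or a) and Dia a) implies Dia (Dia (not c or a) and a)), w0
3. Dia (not c or not b), w0
4. Box Dia (not c or a) and Dia a, w0
5. not Dia (Dia (not c or a) and a), w0
6. Box Dia (not c or a), w0
7. Dia a, w0
8. not (Dia (not c or a) and a), w0
9. Dia (not c or a), w0
10. not a, w0
11. not c or not b, w1
12. not (Dia (not c or a) and a), w1
13. Dia (not c or a), w1
14. not b, w1
15. not Dia (not c or a), w1
16. not (not c or a), w0
17. c, w0
18. not (not c or a), w1
19. c, w1
20. not a, w1
21. a, w2
22. not (Dia (not c or a) and a), w2
23. Dia (not c or a), w2
24. not Dia (not c or a), w2
25. not (not c or a), w2
26. c, w2
27. not a, w2
Accessibility: w0Rw0, w0Rw1, w0Rw2, w1Rw0, w1Rw1, w2Rw0, w2Rw2
Branch closes: a and not a both at w2.
Every branch closes; the branch above is one of them.

No, unsatisfiable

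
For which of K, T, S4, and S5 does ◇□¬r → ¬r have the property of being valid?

S5

S5-tableau for the negation ¬(◇□¬r → ¬r):
1. ¬(◇□¬r → ¬r), 0
2. ◇□¬r, 0   [¬→-rule on 1]
3. r, 0   [¬→-rule on 1]
4. □¬r, 1   [◇-rule on 2: fresh world 1, 0R1]
5. ¬r, 0   [□-rule on 4 via 1R0]
Accessibility: 0R0, 0R1, 1R0, 1R1
Branch closes: r and ¬r both at 0.
Every branch closes (one shown): valid in S5.
S4-tableau for the negation ¬(◇□¬r → ¬r):
1. ¬(◇□¬r → ¬r), 0
2. ◇□¬r, 0   [¬→-rule on 1]
3. r, 0   [¬→-rule on 1]
4. □¬r, 1   [◇-rule on 2: fresh world 1, 0R1]
5. ¬r, 1   [□-rule on 4 via 1R1]
Accessibility: 0R0, 0R1, 1R1
Complete open branch: countermodel on an S4-frame, so not valid in S4, nor in K, T (the same frame is also a K-frame and a T-frame).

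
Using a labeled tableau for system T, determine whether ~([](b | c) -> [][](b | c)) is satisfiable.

Yes, satisfiable

1. ~([](b | c) -> [][](b | c)), w0
2. [](b | c), w0
3. ~[][](b | c), w0
4. b | c, w0
5. c, w0
6. ~[](b | c), w1
7. b | c, w1
8. c, w1
9. ~(b | c), w2
10. ~b, w2
11. ~c, w2
Accessibility: w0Rw0, w0Rw1, w1Rw1, w1Rw2, w2Rw2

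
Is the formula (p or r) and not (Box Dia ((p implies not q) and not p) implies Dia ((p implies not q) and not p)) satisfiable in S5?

1. (p or r) and not (Box Dia ((p implies not q) and not p) implies Dia ((p implies not q) and not p)), 0
2. p or r, 0   [and-rule on 1]
3. not (Box Dia ((p implies not q) and not p) implies Dia ((p implies not q) and not p)), 0   [and-rule on 1]
4. Box Dia ((p implies not q) and not p), 0   [neg-implies-rule on 3]
5. not Dia ((p implies not q) and not p), 0   [neg-implies-rule on 3]
6. Dia ((p implies not q) and not p), 0   [Box-rule on 4 via 0R0]
7. not ((p implies not q) and not p), 0   [neg-Dia-rule on 5 via 0R0]
8. r, 0   [or-rule on 2 (branches; this branch)]
9. not (p implies not q), 0   [neg-and-rule on 7 (branches; this branch)]
10. p, 0   [neg-implies-rule on 9]
11. q, 0   [neg-implies-rule on 9]
12. (p implies not q) and not p, 1   [Dia-rule on 6: fresh world 1, 0R1]
13. p implies not q, 1   [and-rule on 12]
14. not p, 1   [and-rule on 12]
15. Dia ((p implies not q) and not p), 1   [Box-rule on 4 via 0R1]
16. not ((p implies not q) and not p), 1   [neg-Dia-rule on 5 via 0R1]
17. not q, 1   [implies-rule on 13 (branches; this branch)]
18. not (p implies not q), 1   [neg-and-rule on 16 (branches; this branch)]
19. p, 1   [neg-implies-rule on 18]
20. q, 1   [neg-implies-rule on 18]
Accessibility: 0R0, 0R1, 1R0, 1R1
Branch closes: p and not p both at 1.
(One branch shown.) All branches close.

Unsatisfiable (every branch closes)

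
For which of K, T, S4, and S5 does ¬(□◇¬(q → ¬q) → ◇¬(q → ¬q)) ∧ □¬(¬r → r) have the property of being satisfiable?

K-tableau for the formula:
1. ¬(□◇¬(q → ¬q) → ◇¬(q → ¬q)) ∧ □¬(¬r → r), 0
2. ¬(□◇¬(q → ¬q) → ◇¬(q → ¬q)), 0
3. □¬(¬r → r), 0
4. □◇¬(q → ¬q), 0
5. ¬◇¬(q → ¬q), 0
Complete open branch: satisfiable in K.
T-tableau for the formula:
1. ¬(□◇¬(q → ¬q) → ◇¬(q → ¬q)) ∧ □¬(¬r → r), 0
2. ¬(□◇¬(q → ¬q) → ◇¬(q → ¬q)), 0
3. □¬(¬r → r), 0
4. □◇¬(q → ¬q), 0
5. ¬◇¬(q → ¬q), 0
6. ¬(¬r → r), 0
7. ¬r, 0
8. ◇¬(q → ¬q), 0
9. q → ¬q, 0
10. ¬q, 0
11. ¬(q → ¬q), 1
12. q, 1
13. ¬(¬r → r), 1
14. ¬r, 1
15. ◇¬(q → ¬q), 1
16. q → ¬q, 1
17. ¬q, 1
Accessibility: 0R0, 0R1, 1R1
Branch closes: q and ¬q both at 1.
Every branch closes (one shown): unsatisfiable in T, hence also in S4, S5 (every S4/S5-frame is a T-frame).

K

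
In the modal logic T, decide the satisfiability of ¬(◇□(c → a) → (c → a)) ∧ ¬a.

1. ¬(◇□(c → a) → (c → a)) ∧ ¬a, u
2. ¬(◇□(c → a) → (c → a)), u
3. ¬a, u
4. ◇□(c → a), u
5. ¬(c → a), u
6. c, u
7. □(c → a), v
8. c → a, v
9. a, v
Accessibility: uRu, uRv, vRv

Yes, satisfiable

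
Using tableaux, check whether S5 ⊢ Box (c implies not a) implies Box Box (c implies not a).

Tableau for the negation not (Box (c implies not a) implies Box Box (c implies not a)):
1. not (Box (c implies not a) implies Box Box (c implies not a)), w0
2. Box (c implies not a), w0
3. not Box Box (c implies not a), w0
4. c implies not a, w0
5. not a, w0
6. not Box (c implies not a), w1
7. c implies not a, w1
8. not a, w1
9. not (c implies not a), w2
10. c, w2
11. a, w2
12. c implies not a, w2
13. not a, w2
Accessibility: w0Rw0, w0Rw1, w0Rw2, w1Rw0, w1Rw1, w1Rw2, w2Rw0, w2Rw1, w2Rw2
Branch closes: a and not a both at w2.
Every branch of the negation's tableau closes; the branch above is one of them.

Yes, valid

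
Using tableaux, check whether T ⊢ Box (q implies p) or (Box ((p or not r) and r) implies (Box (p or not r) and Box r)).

Yes, valid

Tableau for the negation not (Box (q implies p) or (Box ((p or not r) and r) implies (Box (p or not r) and Box r))):
1. not (Box (q implies p) or (Box ((p or not r) and r) implies (Box (p or not r) and Box r))), 0
2. not Box (q implies p), 0   [neg-or-rule on 1]
3. not (Box ((p or not r) and r) implies (Box (p or not r) and Box r)), 0   [neg-or-rule on 1]
4. Box ((p or not r) and r), 0   [neg-implies-rule on 3]
5. not (Box (p or not r) and Box r), 0   [neg-implies-rule on 3]
6. (p or not r) and r, 0   [Box-rule on 4 via 0R0]
7. p or not r, 0   [and-rule on 6]
8. r, 0   [and-rule on 6]
9. not Box r, 0   [neg-and-rule on 5 (branches; this branch)]
10. p, 0   [or-rule on 7 (branches; this branch)]
11. not (q implies p), 1   [neg-Box-rule on 2: fresh world 1, 0R1]
12. q, 1   [neg-implies-rule on 11]
13. not p, 1   [neg-implies-rule on 11]
14. (p or not r) and r, 1   [Box-rule on 4 via 0R1]
15. p or not r, 1   [and-rule on 14]
16. r, 1   [and-rule on 14]
17. not r, 1   [or-rule on 15 (branches; this branch)]
Accessibility: 0R0, 0R1, 1R1
Branch closes: r and not r both at 1.
Every branch of the negation's tableau closes; the branch above is one of them.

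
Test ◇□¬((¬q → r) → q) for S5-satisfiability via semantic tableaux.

Satisfiable

1. ◇□¬((¬q → r) → q), 0
2. □¬((¬q → r) → q), 1
3. ¬((¬q → r) → q), 0
4. ¬q → r, 0
5. ¬q, 0
6. ¬((¬q → r) → q), 1
7. ¬q → r, 1
8. ¬q, 1
9. r, 0
10. r, 1
Accessibility: 0R0, 0R1, 1R0, 1R1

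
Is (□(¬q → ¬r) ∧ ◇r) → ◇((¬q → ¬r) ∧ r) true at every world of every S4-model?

Tableau for the negation ¬((□(¬q → ¬r) ∧ ◇r) → ◇((¬q → ¬r) ∧ r)):
1. ¬((□(¬q → ¬r) ∧ ◇r) → ◇((¬q → ¬r) ∧ r)), 0
2. □(¬q → ¬r) ∧ ◇r, 0   [¬→-rule on 1]
3. ¬◇((¬q → ¬r) ∧ r), 0   [¬→-rule on 1]
4. □(¬q → ¬r), 0   [∧-rule on 2]
5. ◇r, 0   [∧-rule on 2]
6. ¬((¬q → ¬r) ∧ r), 0   [¬◇-rule on 3 via 0R0]
7. ¬q → ¬r, 0   [□-rule on 4 via 0R0]
8. ¬r, 0   [¬∧-rule on 6 (branches; this branch)]
9. r, 1   [◇-rule on 5: fresh world 1, 0R1]
10. ¬((¬q → ¬r) ∧ r), 1   [¬◇-rule on 3 via 0R1]
11. ¬q → ¬r, 1   [□-rule on 4 via 0R1]
12. ¬(¬q → ¬r), 1   [¬∧-rule on 10 (branches; this branch)]
13. ¬q, 1   [¬→-rule on 12]
14. ¬r, 1   [→-rule on 11 (branches; this branch)]
Accessibility: 0R0, 0R1, 1R1
Branch closes: r and ¬r both at 1.
All branches of the negation close; one closing branch shown above.

Yes, valid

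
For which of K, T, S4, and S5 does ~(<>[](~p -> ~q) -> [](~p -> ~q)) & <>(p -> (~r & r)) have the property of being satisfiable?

S4-tableau for the formula:
1. ~(<>[](~p -> ~q) -> [](~p -> ~q)) & <>(p -> (~r & r)), u
2. ~(<>[](~p -> ~q) -> [](~p -> ~q)), u
3. <>(p -> (~r & r)), u
4. <>[](~p -> ~q), u
5. ~[](~p -> ~q), u
6. p -> (~r & r), v
7. ~p, v
8. [](~p -> ~q), w
9. ~p -> ~q, w
10. ~q, w
11. ~(~p -> ~q), x
12. ~p, x
13. q, x
Accessibility: uRu, uRv, uRw, uRx, vRv, wRw, xRx
Complete open branch: satisfiable in S4, hence also in K, T (this S4-model is also a K-model and a T-model).
S5-tableau for the formula:
1. ~(<>[](~p -> ~q) -> [](~p -> ~q)) & <>(p -> (~r & r)), u
2. ~(<>[](~p -> ~q) -> [](~p -> ~q)), u
3. <>(p -> (~r & r)), u
4. <>[](~p -> ~q), u
5. ~[](~p -> ~q), u
6. p -> (~r & r), v
7. ~p, v
8. [](~p -> ~q), w
9. ~p -> ~q, u
10. ~p -> ~q, v
11. ~p -> ~q, w
12. ~q, u
13. ~q, v
14. ~q, w
15. ~(~p -> ~q), x
16. ~p, x
17. q, x
18. ~p -> ~q, x
19. ~q, x
Accessibility: uRu, uRv, uRw, uRx, vRu, vRv, vRw, vRx, wRu, wRv, wRw, wRx, xRu, xRv, xRw, xRx
Branch closes: q and ~q both at x.
Every branch closes (one shown): unsatisfiable in S5.

K, T, S4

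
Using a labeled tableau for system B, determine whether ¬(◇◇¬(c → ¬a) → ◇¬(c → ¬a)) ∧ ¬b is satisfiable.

Satisfiable

1. ¬(◇◇¬(c → ¬a) → ◇¬(c → ¬a)) ∧ ¬b, w0
2. ¬(◇◇¬(c → ¬a) → ◇¬(c → ¬a)), w0   [∧-rule on 1]
3. ¬b, w0   [∧-rule on 1]
4. ◇◇¬(c → ¬a), w0   [¬→-rule on 2]
5. ¬◇¬(c → ¬a), w0   [¬→-rule on 2]
6. c → ¬a, w0   [¬◇-rule on 5 via w0Rw0]
7. ¬a, w0   [→-rule on 6 (branches; this branch)]
8. ◇¬(c → ¬a), w1   [◇-rule on 4: fresh world w1, w0Rw1]
9. c → ¬a, w1   [¬◇-rule on 5 via w0Rw1]
10. ¬a, w1   [→-rule on 9 (branches; this branch)]
11. ¬(c → ¬a), w2   [◇-rule on 8: fresh world w2, w1Rw2]
12. c, w2   [¬→-rule on 11]
13. a, w2   [¬→-rule on 11]
Accessibility: w0Rw0, w0Rw1, w1Rw0, w1Rw1, w1Rw2, w2Rw1, w2Rw2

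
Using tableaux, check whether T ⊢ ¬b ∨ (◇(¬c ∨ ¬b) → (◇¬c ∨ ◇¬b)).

Tableau for the negation ¬(¬b ∨ (◇(¬c ∨ ¬b) → (◇¬c ∨ ◇¬b))):
1. ¬(¬b ∨ (◇(¬c ∨ ¬b) → (◇¬c ∨ ◇¬b))), w0
2. b, w0
3. ¬(◇(¬c ∨ ¬b) → (◇¬c ∨ ◇¬b)), w0
4. ◇(¬c ∨ ¬b), w0
5. ¬(◇¬c ∨ ◇¬b), w0
6. ¬◇¬c, w0
7. ¬◇¬b, w0
8. c, w0
9. ¬c ∨ ¬b, w1
10. c, w1
11. b, w1
12. ¬b, w1
Accessibility: w0Rw0, w0Rw1, w1Rw1
Branch closes: b and ¬b both at w1.
All branches of the negation close; one closing branch shown above.

Yes, valid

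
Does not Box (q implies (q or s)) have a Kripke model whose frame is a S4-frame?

Unsatisfiable (every branch closes)

1. not Box (q implies (q or s)), w0
2. not (q implies (q or s)), w1
3. q, w1
4. not (q or s), w1
5. not q, w1
6. not s, w1
Accessibility: w0Rw0, w0Rw1, w1Rw1
Branch closes: q and not q both at w1.
(One branch shown.) All branches close.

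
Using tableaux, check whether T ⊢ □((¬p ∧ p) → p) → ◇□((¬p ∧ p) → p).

Tableau for the negation ¬(□((¬p ∧ p) → p) → ◇□((¬p ∧ p) → p)):
1. ¬(□((¬p ∧ p) → p) → ◇□((¬p ∧ p) → p)), 0
2. □((¬p ∧ p) → p), 0
3. ¬◇□((¬p ∧ p) → p), 0
4. (¬p ∧ p) → p, 0
5. ¬□((¬p ∧ p) → p), 0
6. ¬(¬p ∧ p), 0
7. ¬p, 0
8. ¬((¬p ∧ p) → p), 1
9. ¬p ∧ p, 1
10. ¬p, 1
11. p, 1
Accessibility: 0R0, 0R1, 1R1
Branch closes: p and ¬p both at 1.
Every branch of the negation's tableau closes; the branch above is one of them.

Valid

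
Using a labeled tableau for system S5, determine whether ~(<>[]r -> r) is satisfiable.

No, unsatisfiable

1. ~(<>[]r -> r), u
2. <>[]r, u
3. ~r, u
4. []r, v
5. r, u
Accessibility: uRu, uRv, vRu, vRv
Branch closes: r and ~r both at u.
(One branch shown.) All branches close.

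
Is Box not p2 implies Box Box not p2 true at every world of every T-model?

Tableau for the negation not (Box not p2 implies Box Box not p2):
1. not (Box not p2 implies Box Box not p2), w0
2. Box not p2, w0
3. not Box Box not p2, w0
4. not p2, w0
5. not Box not p2, w1
6. not p2, w1
7. p2, w2
Accessibility: w0Rw0, w0Rw1, w1Rw1, w1Rw2, w2Rw2
The negation has an open branch (countermodel exists).

Not valid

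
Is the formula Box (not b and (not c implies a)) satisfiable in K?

1. Box (not b and (not c implies a)), w0

Satisfiable (open branch found)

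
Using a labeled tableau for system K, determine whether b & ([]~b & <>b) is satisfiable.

Unsatisfiable

1. b & ([]~b & <>b), w0
2. b, w0
3. []~b & <>b, w0
4. []~b, w0
5. <>b, w0
6. b, w1
7. ~b, w1
Accessibility: w0Rw1
Branch closes: b and ~b both at w1.
(One branch shown.) All branches close.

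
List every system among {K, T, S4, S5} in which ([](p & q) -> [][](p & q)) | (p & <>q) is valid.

T, S4, S5

T-tableau for the negation ~(([](p & q) -> [][](p & q)) | (p & <>q)):
1. ~(([](p & q) -> [][](p & q)) | (p & <>q)), 0
2. ~([](p & q) -> [][](p & q)), 0
3. ~(p & <>q), 0
4. [](p & q), 0
5. ~[][](p & q), 0
6. p & q, 0
7. p, 0
8. q, 0
9. ~<>q, 0
10. ~q, 0
Accessibility: 0R0
Branch closes: q and ~q both at 0.
Every branch closes (one shown): valid in T, hence also in S4, S5 (every theorem of T is a theorem of S4 and S5).
K-tableau for the negation ~(([](p & q) -> [][](p & q)) | (p & <>q)):
1. ~(([](p & q) -> [][](p & q)) | (p & <>q)), 0
2. ~([](p & q) -> [][](p & q)), 0
3. ~(p & <>q), 0
4. [](p & q), 0
5. ~[][](p & q), 0
6. ~p, 0
7. ~[](p & q), 1
8. p & q, 1
9. p, 1
10. q, 1
11. ~(p & q), 2
12. ~q, 2
Accessibility: 0R1, 1R2
Complete open branch: countermodel on a K-frame, so not valid in K.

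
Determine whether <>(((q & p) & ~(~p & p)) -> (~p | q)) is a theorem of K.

No, not valid

Tableau for the negation ~<>(((q & p) & ~(~p & p)) -> (~p | q)):
1. ~<>(((q & p) & ~(~p & p)) -> (~p | q)), 0
The negation has an open branch (countermodel exists).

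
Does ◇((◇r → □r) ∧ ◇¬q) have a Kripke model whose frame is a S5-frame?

1. ◇((◇r → □r) ∧ ◇¬q), u
2. (◇r → □r) ∧ ◇¬q, v
3. ◇r → □r, v
4. ◇¬q, v
5. □r, v
6. r, u
7. r, v
8. ¬q, w
9. r, w
Accessibility: uRu, uRv, uRw, vRu, vRv, vRw, wRu, wRv, wRw

Satisfiable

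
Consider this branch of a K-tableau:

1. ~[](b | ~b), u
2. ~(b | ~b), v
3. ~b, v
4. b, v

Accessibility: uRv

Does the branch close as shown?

Both b and ~b appear at v.

Closed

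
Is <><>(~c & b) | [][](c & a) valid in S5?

Not valid

Tableau for the negation ~(<><>(~c & b) | [][](c & a)):
1. ~(<><>(~c & b) | [][](c & a)), 0
2. ~<><>(~c & b), 0   [~|-rule on 1]
3. ~[][](c & a), 0   [~|-rule on 1]
4. ~<>(~c & b), 0   [~<>-rule on 2 via 0R0]
5. ~(~c & b), 0   [~<>-rule on 4 via 0R0]
6. ~b, 0   [~&-rule on 5 (branches; this branch)]
7. ~[](c & a), 1   [~[]-rule on 3: fresh world 1, 0R1]
8. ~<>(~c & b), 1   [~<>-rule on 2 via 0R1]
9. ~(~c & b), 1   [~<>-rule on 4 via 0R1]
10. ~b, 1   [~&-rule on 9 (branches; this branch)]
11. ~(c & a), 2   [~[]-rule on 7: fresh world 2, 1R2]
12. ~<>(~c & b), 2   [~<>-rule on 2 via 0R2]
13. ~(~c & b), 2   [~<>-rule on 4 via 0R2]
14. ~a, 2   [~&-rule on 11 (branches; this branch)]
15. ~b, 2   [~&-rule on 13 (branches; this branch)]
Accessibility: 0R0, 0R1, 0R2, 1R0, 1R1, 1R2, 2R0, 2R1, 2R2
The negation has an open branch (countermodel exists).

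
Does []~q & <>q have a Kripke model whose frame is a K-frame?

1. []~q & <>q, u
2. []~q, u
3. <>q, u
4. q, v
5. ~q, v
Accessibility: uRv
Branch closes: q and ~q both at v.
(One branch shown.) All branches close.

No, unsatisfiable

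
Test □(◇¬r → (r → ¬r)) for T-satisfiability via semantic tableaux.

1. □(◇¬r → (r → ¬r)), u
2. ◇¬r → (r → ¬r), u
3. r → ¬r, u
4. ¬r, u
Accessibility: uRu

Yes, satisfiable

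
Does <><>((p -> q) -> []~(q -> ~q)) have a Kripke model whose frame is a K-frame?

1. <><>((p -> q) -> []~(q -> ~q)), w0
2. <>((p -> q) -> []~(q -> ~q)), w1
3. (p -> q) -> []~(q -> ~q), w2
4. []~(q -> ~q), w2
Accessibility: w0Rw1, w1Rw2

Satisfiable (open branch found)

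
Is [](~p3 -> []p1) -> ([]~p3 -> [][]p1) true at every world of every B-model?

Valid

Tableau for the negation ~([](~p3 -> []p1) -> ([]~p3 -> [][]p1)):
1. ~([](~p3 -> []p1) -> ([]~p3 -> [][]p1)), u
2. [](~p3 -> []p1), u
3. ~([]~p3 -> [][]p1), u
4. []~p3, u
5. ~[][]p1, u
6. ~p3 -> []p1, u
7. ~p3, u
8. []p1, u
9. p1, u
10. ~[]p1, v
11. ~p3 -> []p1, v
12. ~p3, v
13. p1, v
14. []p1, v
15. ~p1, w
16. p1, w
Accessibility: uRu, uRv, vRu, vRv, vRw, wRv, wRw
Branch closes: p1 and ~p1 both at w.
All branches of the negation close; one closing branch shown above.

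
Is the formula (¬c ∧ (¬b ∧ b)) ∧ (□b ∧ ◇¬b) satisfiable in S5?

1. (¬c ∧ (¬b ∧ b)) ∧ (□b ∧ ◇¬b), u
2. ¬c ∧ (¬b ∧ b), u   [∧-rule on 1]
3. □b ∧ ◇¬b, u   [∧-rule on 1]
4. ¬c, u   [∧-rule on 2]
5. ¬b ∧ b, u   [∧-rule on 2]
6. □b, u   [∧-rule on 3]
7. ◇¬b, u   [∧-rule on 3]
8. ¬b, u   [∧-rule on 5]
9. b, u   [∧-rule on 5]
Accessibility: uRu
Branch closes: b and ¬b both at u.
(One branch shown.) All branches close.

No, unsatisfiable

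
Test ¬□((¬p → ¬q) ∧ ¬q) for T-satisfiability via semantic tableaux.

Satisfiable (open branch found)

1. ¬□((¬p → ¬q) ∧ ¬q), w0
2. ¬((¬p → ¬q) ∧ ¬q), w1
3. q, w1
Accessibility: w0Rw0, w0Rw1, w1Rw1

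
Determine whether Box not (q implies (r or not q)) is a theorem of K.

No, not valid

Tableau for the negation not Box not (q implies (r or not q)):
1. not Box not (q implies (r or not q)), w0
2. q implies (r or not q), w1
3. r or not q, w1
4. not q, w1
Accessibility: w0Rw1
The negation has an open branch (countermodel exists).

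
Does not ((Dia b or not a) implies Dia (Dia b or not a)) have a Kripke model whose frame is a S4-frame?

1. not ((Dia b or not a) implies Dia (Dia b or not a)), w0
2. Dia b or not a, w0
3. not Dia (Dia b or not a), w0
4. not (Dia b or not a), w0
5. not Dia b, w0
6. a, w0
7. not b, w0
8. Dia b, w0
9. b, w1
10. not (Dia b or not a), w1
11. not Dia b, w1
12. a, w1
13. not b, w1
Accessibility: w0Rw0, w0Rw1, w1Rw1
Branch closes: b and not b both at w1.
Every branch closes; the branch above is one of them.

No, unsatisfiable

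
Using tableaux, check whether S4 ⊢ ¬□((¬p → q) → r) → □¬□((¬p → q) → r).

Invalid (countermodel exists)

Tableau for the negation ¬(¬□((¬p → q) → r) → □¬□((¬p → q) → r)):
1. ¬(¬□((¬p → q) → r) → □¬□((¬p → q) → r)), u
2. ¬□((¬p → q) → r), u
3. ¬□¬□((¬p → q) → r), u
4. ¬((¬p → q) → r), v
5. ¬p → q, v
6. ¬r, v
7. q, v
8. □((¬p → q) → r), w
9. (¬p → q) → r, w
10. r, w
Accessibility: uRu, uRv, uRw, vRv, wRw
The negation has an open branch (countermodel exists).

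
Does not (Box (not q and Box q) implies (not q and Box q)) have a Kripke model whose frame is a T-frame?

1. not (Box (not q and Box q) implies (not q and Box q)), u
2. Box (not q and Box q), u   [neg-implies-rule on 1]
3. not (not q and Box q), u   [neg-implies-rule on 1]
4. not q and Box q, u   [Box-rule on 2 via uRu]
5. not q, u   [and-rule on 4]
6. Box q, u   [and-rule on 4]
7. q, u   [Box-rule on 6 via uRu]
Accessibility: uRu
Branch closes: q and not q both at u.
Every branch closes; the branch above is one of them.

Unsatisfiable (every branch closes)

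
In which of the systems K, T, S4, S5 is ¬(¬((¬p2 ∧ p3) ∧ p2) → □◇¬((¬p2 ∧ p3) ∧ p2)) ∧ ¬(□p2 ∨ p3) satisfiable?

T-tableau for the formula:
1. ¬(¬((¬p2 ∧ p3) ∧ p2) → □◇¬((¬p2 ∧ p3) ∧ p2)) ∧ ¬(□p2 ∨ p3), w0
2. ¬(¬((¬p2 ∧ p3) ∧ p2) → □◇¬((¬p2 ∧ p3) ∧ p2)), w0   [∧-rule on 1]
3. ¬(□p2 ∨ p3), w0   [∧-rule on 1]
4. ¬((¬p2 ∧ p3) ∧ p2), w0   [¬→-rule on 2]
5. ¬□◇¬((¬p2 ∧ p3) ∧ p2), w0   [¬→-rule on 2]
6. ¬□p2, w0   [¬∨-rule on 3]
7. ¬p3, w0   [¬∨-rule on 3]
8. ¬(¬p2 ∧ p3), w0   [¬∧-rule on 4 (branches; this branch)]
9. ¬◇¬((¬p2 ∧ p3) ∧ p2), w1   [¬□-rule on 5: fresh world w1, w0Rw1]
10. (¬p2 ∧ p3) ∧ p2, w1   [¬◇-rule on 9 via w1Rw1]
11. ¬p2 ∧ p3, w1   [∧-rule on 10]
12. p2, w1   [∧-rule on 10]
13. ¬p2, w1   [∧-rule on 11]
14. p3, w1   [∧-rule on 11]
Accessibility: w0Rw0, w0Rw1, w1Rw1
Branch closes: p2 and ¬p2 both at w1.
Every branch closes (one shown): unsatisfiable in T, hence also in S4, S5 (every S4/S5-frame is a T-frame).
K-tableau for the formula:
1. ¬(¬((¬p2 ∧ p3) ∧ p2) → □◇¬((¬p2 ∧ p3) ∧ p2)) ∧ ¬(□p2 ∨ p3), w0
2. ¬(¬((¬p2 ∧ p3) ∧ p2) → □◇¬((¬p2 ∧ p3) ∧ p2)), w0   [∧-rule on 1]
3. ¬(□p2 ∨ p3), w0   [∧-rule on 1]
4. ¬((¬p2 ∧ p3) ∧ p2), w0   [¬→-rule on 2]
5. ¬□◇¬((¬p2 ∧ p3) ∧ p2), w0   [¬→-rule on 2]
6. ¬□p2, w0   [¬∨-rule on 3]
7. ¬p3, w0   [¬∨-rule on 3]
8. ¬p2, w0   [¬∧-rule on 4 (branches; this branch)]
9. ¬◇¬((¬p2 ∧ p3) ∧ p2), w1   [¬□-rule on 5: fresh world w1, w0Rw1]
10. ¬p2, w2   [¬□-rule on 6: fresh world w2, w0Rw2]
Accessibility: w0Rw1, w0Rw2
Complete open branch: satisfiable in K.

K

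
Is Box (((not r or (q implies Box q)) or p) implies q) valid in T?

Tableau for the negation not Box (((not r or (q implies Box q)) or p) implies q):
1. not Box (((not r or (q implies Box q)) or p) implies q), w0
2. not (((not r or (q implies Box q)) or p) implies q), w1   [neg-Box-rule on 1: fresh world w1, w0Rw1]
3. (not r or (q implies Box q)) or p, w1   [neg-implies-rule on 2]
4. not q, w1   [neg-implies-rule on 2]
5. p, w1   [or-rule on 3 (branches; this branch)]
Accessibility: w0Rw0, w0Rw1, w1Rw1
The negation has an open branch (countermodel exists).

Not valid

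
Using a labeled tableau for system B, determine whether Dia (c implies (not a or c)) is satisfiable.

1. Dia (c implies (not a or c)), 0
2. c implies (not a or c), 1
3. not a or c, 1
4. c, 1
Accessibility: 0R0, 0R1, 1R0, 1R1

Satisfiable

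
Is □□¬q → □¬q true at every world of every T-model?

Tableau for the negation ¬(□□¬q → □¬q):
1. ¬(□□¬q → □¬q), u
2. □□¬q, u   [¬→-rule on 1]
3. ¬□¬q, u   [¬→-rule on 1]
4. □¬q, u   [□-rule on 2 via uRu]
5. ¬q, u   [□-rule on 4 via uRu]
6. q, v   [¬□-rule on 3: fresh world v, uRv]
7. □¬q, v   [□-rule on 2 via uRv]
8. ¬q, v   [□-rule on 4 via uRv]
Accessibility: uRu, uRv, vRv
Branch closes: q and ¬q both at v.
All branches of the negation close; one closing branch shown above.

Valid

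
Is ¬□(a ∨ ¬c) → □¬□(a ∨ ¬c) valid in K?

Not valid

Tableau for the negation ¬(¬□(a ∨ ¬c) → □¬□(a ∨ ¬c)):
1. ¬(¬□(a ∨ ¬c) → □¬□(a ∨ ¬c)), 0
2. ¬□(a ∨ ¬c), 0
3. ¬□¬□(a ∨ ¬c), 0
4. ¬(a ∨ ¬c), 1
5. ¬a, 1
6. c, 1
7. □(a ∨ ¬c), 2
Accessibility: 0R1, 0R2
The negation has an open branch (countermodel exists).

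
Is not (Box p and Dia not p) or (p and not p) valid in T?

Valid in T

Tableau for the negation not (not (Box p and Dia not p) or (p and not p)):
1. not (not (Box p and Dia not p) or (p and not p)), w0
2. Box p and Dia not p, w0
3. not (p and not p), w0
4. Box p, w0
5. Dia not p, w0
6. p, w0
7. not p, w1
8. p, w1
Accessibility: w0Rw0, w0Rw1, w1Rw1
Branch closes: p and not p both at w1.
All branches of the negation close; one closing branch shown above.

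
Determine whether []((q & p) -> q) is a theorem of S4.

Tableau for the negation ~[]((q & p) -> q):
1. ~[]((q & p) -> q), 0
2. ~((q & p) -> q), 1   [~[]-rule on 1: fresh world 1, 0R1]
3. q & p, 1   [~->-rule on 2]
4. ~q, 1   [~->-rule on 2]
5. q, 1   [&-rule on 3]
6. p, 1   [&-rule on 3]
Accessibility: 0R0, 0R1, 1R1
Branch closes: q and ~q both at 1.
Every branch of the negation's tableau closes; the branch above is one of them.

Valid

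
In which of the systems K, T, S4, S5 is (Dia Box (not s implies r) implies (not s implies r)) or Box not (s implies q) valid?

S5

S5-tableau for the negation not ((Dia Box (not s implies r) implies (not s implies r)) or Box not (s implies q)):
1. not ((Dia Box (not s implies r) implies (not s implies r)) or Box not (s implies q)), w0
2. not (Dia Box (not s implies r) implies (not s implies r)), w0
3. not Box not (s implies q), w0
4. Dia Box (not s implies r), w0
5. not (not s implies r), w0
6. not s, w0
7. not r, w0
8. s implies q, w1
9. q, w1
10. Box (not s implies r), w2
11. not s implies r, w0
12. not s implies r, w1
13. not s implies r, w2
14. r, w0
Accessibility: w0Rw0, w0Rw1, w0Rw2, w1Rw0, w1Rw1, w1Rw2, w2Rw0, w2Rw1, w2Rw2
Branch closes: r and not r both at w0.
Every branch closes (one shown): valid in S5.
S4-tableau for the negation not ((Dia Box (not s implies r) implies (not s implies r)) or Box not (s implies q)):
1. not ((Dia Box (not s implies r) implies (not s implies r)) or Box not (s implies q)), w0
2. not (Dia Box (not s implies r) implies (not s implies r)), w0
3. not Box not (s implies q), w0
4. Dia Box (not s implies r), w0
5. not (not s implies r), w0
6. not s, w0
7. not r, w0
8. s implies q, w1
9. q, w1
10. Box (not s implies r), w2
11. not s implies r, w2
12. r, w2
Accessibility: w0Rw0, w0Rw1, w0Rw2, w1Rw1, w2Rw2
Complete open branch: countermodel on an S4-frame, so not valid in S4, nor in K, T (the same frame is also a K-frame and a T-frame).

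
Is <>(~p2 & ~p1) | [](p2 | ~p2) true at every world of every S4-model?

Valid

Tableau for the negation ~(<>(~p2 & ~p1) | [](p2 | ~p2)):
1. ~(<>(~p2 & ~p1) | [](p2 | ~p2)), w0
2. ~<>(~p2 & ~p1), w0
3. ~[](p2 | ~p2), w0
4. ~(~p2 & ~p1), w0
5. p1, w0
6. ~(p2 | ~p2), w1
7. ~p2, w1
8. p2, w1
Accessibility: w0Rw0, w0Rw1, w1Rw1
Branch closes: p2 and ~p2 both at w1.
All branches of the negation close; one closing branch shown above.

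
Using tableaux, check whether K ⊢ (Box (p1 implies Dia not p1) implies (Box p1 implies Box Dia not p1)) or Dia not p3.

Yes, valid

Tableau for the negation not ((Box (p1 implies Dia not p1) implies (Box p1 implies Box Dia not p1)) or Dia not p3):
1. not ((Box (p1 implies Dia not p1) implies (Box p1 implies Box Dia not p1)) or Dia not p3), u
2. not (Box (p1 implies Dia not p1) implies (Box p1 implies Box Dia not p1)), u
3. not Dia not p3, u
4. Box (p1 implies Dia not p1), u
5. not (Box p1 implies Box Dia not p1), u
6. Box p1, u
7. not Box Dia not p1, u
8. not Dia not p1, v
9. p3, v
10. p1 implies Dia not p1, v
11. p1, v
12. Dia not p1, v
13. not p1, w
14. p1, w
Accessibility: uRv, vRw
Branch closes: p1 and not p1 both at w.
All branches of the negation close; one closing branch shown above.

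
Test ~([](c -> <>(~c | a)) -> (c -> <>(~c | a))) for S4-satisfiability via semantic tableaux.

Unsatisfiable (every branch closes)

1. ~([](c -> <>(~c | a)) -> (c -> <>(~c | a))), 0
2. [](c -> <>(~c | a)), 0
3. ~(c -> <>(~c | a)), 0
4. c, 0
5. ~<>(~c | a), 0
6. c -> <>(~c | a), 0
7. ~(~c | a), 0
8. ~a, 0
9. <>(~c | a), 0
10. ~c | a, 1
11. c -> <>(~c | a), 1
12. ~(~c | a), 1
13. c, 1
14. ~a, 1
15. a, 1
Accessibility: 0R0, 0R1, 1R1
Branch closes: a and ~a both at 1.
Every branch closes; the branch above is one of them.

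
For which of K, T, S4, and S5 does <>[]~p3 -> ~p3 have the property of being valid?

S5-tableau for the negation ~(<>[]~p3 -> ~p3):
1. ~(<>[]~p3 -> ~p3), u
2. <>[]~p3, u
3. p3, u
4. []~p3, v
5. ~p3, u
Accessibility: uRu, uRv, vRu, vRv
Branch closes: p3 and ~p3 both at u.
Every branch closes (one shown): valid in S5.
S4-tableau for the negation ~(<>[]~p3 -> ~p3):
1. ~(<>[]~p3 -> ~p3), u
2. <>[]~p3, u
3. p3, u
4. []~p3, v
5. ~p3, v
Accessibility: uRu, uRv, vRv
Complete open branch: countermodel on an S4-frame, so not valid in S4, nor in K, T (the same frame is also a K-frame and a T-frame).

S5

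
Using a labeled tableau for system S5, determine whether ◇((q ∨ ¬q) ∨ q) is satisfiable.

Satisfiable (open branch found)

1. ◇((q ∨ ¬q) ∨ q), w0
2. (q ∨ ¬q) ∨ q, w1
3. q, w1
Accessibility: w0Rw0, w0Rw1, w1Rw0, w1Rw1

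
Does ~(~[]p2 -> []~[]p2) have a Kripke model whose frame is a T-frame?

Satisfiable

1. ~(~[]p2 -> []~[]p2), 0
2. ~[]p2, 0
3. ~[]~[]p2, 0
4. ~p2, 1
5. []p2, 2
6. p2, 2
Accessibility: 0R0, 0R1, 0R2, 1R1, 2R2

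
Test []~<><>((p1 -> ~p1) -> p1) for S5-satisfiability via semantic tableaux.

Yes, satisfiable

1. []~<><>((p1 -> ~p1) -> p1), w0
2. ~<><>((p1 -> ~p1) -> p1), w0
3. ~<>((p1 -> ~p1) -> p1), w0
4. ~((p1 -> ~p1) -> p1), w0
5. p1 -> ~p1, w0
6. ~p1, w0
Accessibility: w0Rw0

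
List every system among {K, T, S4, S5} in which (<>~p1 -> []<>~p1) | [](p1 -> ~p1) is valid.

S5

S4-tableau for the negation ~((<>~p1 -> []<>~p1) | [](p1 -> ~p1)):
1. ~((<>~p1 -> []<>~p1) | [](p1 -> ~p1)), 0
2. ~(<>~p1 -> []<>~p1), 0
3. ~[](p1 -> ~p1), 0
4. <>~p1, 0
5. ~[]<>~p1, 0
6. ~(p1 -> ~p1), 1
7. p1, 1
8. ~p1, 2
9. ~<>~p1, 3
10. p1, 3
Accessibility: 0R0, 0R1, 0R2, 0R3, 1R1, 2R2, 3R3
Complete open branch: countermodel on an S4-frame, so not valid in S4, nor in K, T (the same frame is also a K-frame and a T-frame).
S5-tableau for the negation ~((<>~p1 -> []<>~p1) | [](p1 -> ~p1)):
1. ~((<>~p1 -> []<>~p1) | [](p1 -> ~p1)), 0
2. ~(<>~p1 -> []<>~p1), 0
3. ~[](p1 -> ~p1), 0
4. <>~p1, 0
5. ~[]<>~p1, 0
6. ~(p1 -> ~p1), 1
7. p1, 1
8. ~p1, 2
9. ~<>~p1, 3
10. p1, 0
11. p1, 2
Accessibility: 0R0, 0R1, 0R2, 0R3, 1R0, 1R1, 1R2, 1R3, 2R0, 2R1, 2R2, 2R3, 3R0, 3R1, 3R2, 3R3
Branch closes: p1 and ~p1 both at 2.
Every branch closes (one shown): valid in S5.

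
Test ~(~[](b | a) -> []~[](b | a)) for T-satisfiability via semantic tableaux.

Yes, satisfiable

1. ~(~[](b | a) -> []~[](b | a)), 0
2. ~[](b | a), 0   [~->-rule on 1]
3. ~[]~[](b | a), 0   [~->-rule on 1]
4. ~(b | a), 1   [~[]-rule on 2: fresh world 1, 0R1]
5. ~b, 1   [~|-rule on 4]
6. ~a, 1   [~|-rule on 4]
7. [](b | a), 2   [~[]-rule on 3: fresh world 2, 0R2]
8. b | a, 2   [[]-rule on 7 via 2R2]
9. a, 2   [|-rule on 8 (branches; this branch)]
Accessibility: 0R0, 0R1, 0R2, 1R1, 2R2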